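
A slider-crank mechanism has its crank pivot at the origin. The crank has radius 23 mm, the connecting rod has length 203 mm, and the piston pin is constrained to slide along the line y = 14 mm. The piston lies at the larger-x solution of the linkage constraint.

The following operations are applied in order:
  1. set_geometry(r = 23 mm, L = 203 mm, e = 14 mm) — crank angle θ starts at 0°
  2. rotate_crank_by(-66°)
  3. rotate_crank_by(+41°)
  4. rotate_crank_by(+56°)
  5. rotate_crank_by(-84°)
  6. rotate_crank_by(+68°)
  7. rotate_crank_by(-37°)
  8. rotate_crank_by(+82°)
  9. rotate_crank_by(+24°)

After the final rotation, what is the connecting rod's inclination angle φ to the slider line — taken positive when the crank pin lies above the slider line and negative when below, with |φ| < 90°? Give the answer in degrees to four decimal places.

set_geometry: r = 23 mm, L = 203 mm, e = 14 mm; θ ← 0°
rotate_crank_by(-66°): θ ← 0° -66° = -66°
rotate_crank_by(+41°): θ ← -66° +41° = -25°
rotate_crank_by(+56°): θ ← -25° +56° = 31°
rotate_crank_by(-84°): θ ← 31° -84° = -53°
rotate_crank_by(+68°): θ ← -53° +68° = 15°
rotate_crank_by(-37°): θ ← 15° -37° = -22°
rotate_crank_by(+82°): θ ← -22° +82° = 60°
rotate_crank_by(+24°): θ ← 60° +24° = 84°
crank pin P = (r cos θ, r sin θ) = (2.404155, 22.874004)
h = r sin θ − e = 22.874004 − 14 = 8.874004
sin φ = h / L = 8.874004 / 203 = 0.04371430
φ = arcsin(0.04371430) = 2.505443°

2.5054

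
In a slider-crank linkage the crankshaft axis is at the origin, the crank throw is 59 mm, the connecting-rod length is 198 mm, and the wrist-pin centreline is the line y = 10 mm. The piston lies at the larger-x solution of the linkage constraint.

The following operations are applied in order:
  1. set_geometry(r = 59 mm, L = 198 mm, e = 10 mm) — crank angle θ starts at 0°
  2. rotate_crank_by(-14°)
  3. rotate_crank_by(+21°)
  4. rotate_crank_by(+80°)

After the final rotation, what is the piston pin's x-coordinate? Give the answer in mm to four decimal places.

194.9495

set_geometry: r = 59 mm, L = 198 mm, e = 10 mm; θ ← 0°
rotate_crank_by(-14°): θ ← 0° -14° = -14°
rotate_crank_by(+21°): θ ← -14° +21° = 7°
rotate_crank_by(+80°): θ ← 7° +80° = 87°
crank pin P = (r cos θ, r sin θ) = (3.087821, 58.919143)
h = r sin θ − e = 58.919143 − 10 = 48.919143
x = r cos θ + √(L² − h²) = 3.087821 + √(39204.0 − 2393.0825) = 3.087821 + 191.861715 = 194.949536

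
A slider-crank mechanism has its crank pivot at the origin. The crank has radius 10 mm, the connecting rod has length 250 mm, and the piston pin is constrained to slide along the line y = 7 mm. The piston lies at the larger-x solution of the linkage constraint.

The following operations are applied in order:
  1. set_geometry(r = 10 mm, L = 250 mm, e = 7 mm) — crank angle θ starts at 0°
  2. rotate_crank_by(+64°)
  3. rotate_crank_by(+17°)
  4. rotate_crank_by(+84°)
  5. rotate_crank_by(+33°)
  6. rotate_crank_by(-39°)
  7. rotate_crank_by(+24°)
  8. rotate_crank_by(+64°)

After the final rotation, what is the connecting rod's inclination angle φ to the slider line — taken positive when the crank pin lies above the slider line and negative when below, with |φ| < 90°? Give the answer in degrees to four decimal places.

set_geometry: r = 10 mm, L = 250 mm, e = 7 mm; θ ← 0°
rotate_crank_by(+64°): θ ← 0° +64° = 64°
rotate_crank_by(+17°): θ ← 64° +17° = 81°
rotate_crank_by(+84°): θ ← 81° +84° = 165°
rotate_crank_by(+33°): θ ← 165° +33° = 198°
rotate_crank_by(-39°): θ ← 198° -39° = 159°
rotate_crank_by(+24°): θ ← 159° +24° = 183°
rotate_crank_by(+64°): θ ← 183° +64° = 247°
crank pin P = (r cos θ, r sin θ) = (-3.907311, -9.205049)
h = r sin θ − e = -9.205049 − 7 = -16.205049
sin φ = h / L = -16.205049 / 250 = -0.06482019
φ = arcsin(-0.06482019) = -3.716529°

-3.7165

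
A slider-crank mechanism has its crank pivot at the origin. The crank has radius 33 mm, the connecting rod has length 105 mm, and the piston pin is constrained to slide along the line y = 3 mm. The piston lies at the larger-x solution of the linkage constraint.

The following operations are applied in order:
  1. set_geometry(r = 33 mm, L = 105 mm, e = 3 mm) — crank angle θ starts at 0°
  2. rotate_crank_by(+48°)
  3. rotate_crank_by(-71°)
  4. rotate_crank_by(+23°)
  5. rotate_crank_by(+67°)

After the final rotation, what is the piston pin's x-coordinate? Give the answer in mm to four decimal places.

set_geometry: r = 33 mm, L = 105 mm, e = 3 mm; θ ← 0°
rotate_crank_by(+48°): θ ← 0° +48° = 48°
rotate_crank_by(-71°): θ ← 48° -71° = -23°
rotate_crank_by(+23°): θ ← -23° +23° = 0°
rotate_crank_by(+67°): θ ← 0° +67° = 67°
crank pin P = (r cos θ, r sin θ) = (12.894127, 30.376660)
h = r sin θ − e = 30.376660 − 3 = 27.376660
x = r cos θ + √(L² − h²) = 12.894127 + √(11025.0 − 749.4815) = 12.894127 + 101.368232 = 114.262359

114.2624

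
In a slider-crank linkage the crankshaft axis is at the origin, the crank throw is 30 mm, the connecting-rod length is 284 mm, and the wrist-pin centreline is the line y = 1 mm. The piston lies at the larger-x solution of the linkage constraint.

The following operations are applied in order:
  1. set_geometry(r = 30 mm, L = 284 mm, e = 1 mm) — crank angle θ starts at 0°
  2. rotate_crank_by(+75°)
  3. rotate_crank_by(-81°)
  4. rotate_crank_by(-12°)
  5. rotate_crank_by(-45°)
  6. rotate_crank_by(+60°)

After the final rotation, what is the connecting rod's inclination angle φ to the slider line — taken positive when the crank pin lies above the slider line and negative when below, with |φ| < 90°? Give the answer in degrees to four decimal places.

-0.5185

set_geometry: r = 30 mm, L = 284 mm, e = 1 mm; θ ← 0°
rotate_crank_by(+75°): θ ← 0° +75° = 75°
rotate_crank_by(-81°): θ ← 75° -81° = -6°
rotate_crank_by(-12°): θ ← -6° -12° = -18°
rotate_crank_by(-45°): θ ← -18° -45° = -63°
rotate_crank_by(+60°): θ ← -63° +60° = -3°
crank pin P = (r cos θ, r sin θ) = (29.958886, -1.570079)
h = r sin θ − e = -1.570079 − 1 = -2.570079
sin φ = h / L = -2.570079 / 284 = -0.00904957
φ = arcsin(-0.00904957) = -0.518509°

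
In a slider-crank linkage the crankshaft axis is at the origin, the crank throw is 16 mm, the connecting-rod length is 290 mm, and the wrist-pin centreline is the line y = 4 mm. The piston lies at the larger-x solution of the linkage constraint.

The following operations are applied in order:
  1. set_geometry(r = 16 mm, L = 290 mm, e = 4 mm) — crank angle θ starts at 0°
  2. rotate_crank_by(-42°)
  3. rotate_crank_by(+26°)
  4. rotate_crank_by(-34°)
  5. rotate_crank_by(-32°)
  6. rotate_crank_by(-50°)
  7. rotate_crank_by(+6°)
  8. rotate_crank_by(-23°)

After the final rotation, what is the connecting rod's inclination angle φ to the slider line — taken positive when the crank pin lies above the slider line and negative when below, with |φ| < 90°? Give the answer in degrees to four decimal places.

set_geometry: r = 16 mm, L = 290 mm, e = 4 mm; θ ← 0°
rotate_crank_by(-42°): θ ← 0° -42° = -42°
rotate_crank_by(+26°): θ ← -42° +26° = -16°
rotate_crank_by(-34°): θ ← -16° -34° = -50°
rotate_crank_by(-32°): θ ← -50° -32° = -82°
rotate_crank_by(-50°): θ ← -82° -50° = -132°
rotate_crank_by(+6°): θ ← -132° +6° = -126°
rotate_crank_by(-23°): θ ← -126° -23° = -149°
crank pin P = (r cos θ, r sin θ) = (-13.714677, -8.240609)
h = r sin θ − e = -8.240609 − 4 = -12.240609
sin φ = h / L = -12.240609 / 290 = -0.04220900
φ = arcsin(-0.04220900) = -2.419116°

-2.4191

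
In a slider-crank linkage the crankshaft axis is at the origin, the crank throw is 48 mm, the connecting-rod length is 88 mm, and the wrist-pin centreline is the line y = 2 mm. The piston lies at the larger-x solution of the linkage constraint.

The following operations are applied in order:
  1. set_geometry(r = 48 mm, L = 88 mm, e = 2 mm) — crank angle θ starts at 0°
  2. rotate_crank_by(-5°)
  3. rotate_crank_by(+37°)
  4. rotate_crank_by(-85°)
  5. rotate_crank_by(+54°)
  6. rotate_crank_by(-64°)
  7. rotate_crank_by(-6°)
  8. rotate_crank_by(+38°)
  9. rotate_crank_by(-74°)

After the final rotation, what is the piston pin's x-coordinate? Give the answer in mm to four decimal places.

61.0946

set_geometry: r = 48 mm, L = 88 mm, e = 2 mm; θ ← 0°
rotate_crank_by(-5°): θ ← 0° -5° = -5°
rotate_crank_by(+37°): θ ← -5° +37° = 32°
rotate_crank_by(-85°): θ ← 32° -85° = -53°
rotate_crank_by(+54°): θ ← -53° +54° = 1°
rotate_crank_by(-64°): θ ← 1° -64° = -63°
rotate_crank_by(-6°): θ ← -63° -6° = -69°
rotate_crank_by(+38°): θ ← -69° +38° = -31°
rotate_crank_by(-74°): θ ← -31° -74° = -105°
crank pin P = (r cos θ, r sin θ) = (-12.423314, -46.364440)
h = r sin θ − e = -46.364440 − 2 = -48.364440
x = r cos θ + √(L² − h²) = -12.423314 + √(7744.0 − 2339.1190) = -12.423314 + 73.517896 = 61.094581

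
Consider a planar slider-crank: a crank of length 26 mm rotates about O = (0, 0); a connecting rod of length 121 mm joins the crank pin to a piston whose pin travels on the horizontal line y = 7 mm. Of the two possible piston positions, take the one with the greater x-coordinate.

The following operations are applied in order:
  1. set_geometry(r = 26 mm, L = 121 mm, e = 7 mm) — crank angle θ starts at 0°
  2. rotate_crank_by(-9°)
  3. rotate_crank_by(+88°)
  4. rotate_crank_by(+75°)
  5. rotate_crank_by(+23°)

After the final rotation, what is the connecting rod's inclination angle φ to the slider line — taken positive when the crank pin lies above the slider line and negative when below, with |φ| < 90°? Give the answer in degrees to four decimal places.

set_geometry: r = 26 mm, L = 121 mm, e = 7 mm; θ ← 0°
rotate_crank_by(-9°): θ ← 0° -9° = -9°
rotate_crank_by(+88°): θ ← -9° +88° = 79°
rotate_crank_by(+75°): θ ← 79° +75° = 154°
rotate_crank_by(+23°): θ ← 154° +23° = 177°
crank pin P = (r cos θ, r sin θ) = (-25.964368, 1.360735)
h = r sin θ − e = 1.360735 − 7 = -5.639265
sin φ = h / L = -5.639265 / 121 = -0.04660550
φ = arcsin(-0.04660550) = -2.671266°

-2.6713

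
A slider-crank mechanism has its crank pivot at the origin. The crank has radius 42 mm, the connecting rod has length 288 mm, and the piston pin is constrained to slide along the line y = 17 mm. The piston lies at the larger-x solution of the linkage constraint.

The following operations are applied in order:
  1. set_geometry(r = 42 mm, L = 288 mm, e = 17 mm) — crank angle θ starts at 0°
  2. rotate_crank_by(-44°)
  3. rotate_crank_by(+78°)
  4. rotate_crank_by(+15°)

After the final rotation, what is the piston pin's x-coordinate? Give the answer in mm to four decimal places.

315.1792

set_geometry: r = 42 mm, L = 288 mm, e = 17 mm; θ ← 0°
rotate_crank_by(-44°): θ ← 0° -44° = -44°
rotate_crank_by(+78°): θ ← -44° +78° = 34°
rotate_crank_by(+15°): θ ← 34° +15° = 49°
crank pin P = (r cos θ, r sin θ) = (27.554479, 31.697802)
h = r sin θ − e = 31.697802 − 17 = 14.697802
x = r cos θ + √(L² − h²) = 27.554479 + √(82944.0 − 216.0254) = 27.554479 + 287.624711 = 315.179191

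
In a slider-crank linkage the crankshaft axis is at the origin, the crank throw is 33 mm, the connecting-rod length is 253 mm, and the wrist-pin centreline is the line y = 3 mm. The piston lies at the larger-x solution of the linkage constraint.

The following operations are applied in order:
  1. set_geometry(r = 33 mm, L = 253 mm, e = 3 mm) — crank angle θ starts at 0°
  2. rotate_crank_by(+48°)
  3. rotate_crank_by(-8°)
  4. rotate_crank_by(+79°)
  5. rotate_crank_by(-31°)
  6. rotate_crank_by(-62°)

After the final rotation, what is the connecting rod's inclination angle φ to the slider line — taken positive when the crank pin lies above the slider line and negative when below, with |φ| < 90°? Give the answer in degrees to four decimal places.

2.5976

set_geometry: r = 33 mm, L = 253 mm, e = 3 mm; θ ← 0°
rotate_crank_by(+48°): θ ← 0° +48° = 48°
rotate_crank_by(-8°): θ ← 48° -8° = 40°
rotate_crank_by(+79°): θ ← 40° +79° = 119°
rotate_crank_by(-31°): θ ← 119° -31° = 88°
rotate_crank_by(-62°): θ ← 88° -62° = 26°
crank pin P = (r cos θ, r sin θ) = (29.660204, 14.466248)
h = r sin θ − e = 14.466248 − 3 = 11.466248
sin φ = h / L = 11.466248 / 253 = 0.04532114
φ = arcsin(0.04532114) = 2.597600°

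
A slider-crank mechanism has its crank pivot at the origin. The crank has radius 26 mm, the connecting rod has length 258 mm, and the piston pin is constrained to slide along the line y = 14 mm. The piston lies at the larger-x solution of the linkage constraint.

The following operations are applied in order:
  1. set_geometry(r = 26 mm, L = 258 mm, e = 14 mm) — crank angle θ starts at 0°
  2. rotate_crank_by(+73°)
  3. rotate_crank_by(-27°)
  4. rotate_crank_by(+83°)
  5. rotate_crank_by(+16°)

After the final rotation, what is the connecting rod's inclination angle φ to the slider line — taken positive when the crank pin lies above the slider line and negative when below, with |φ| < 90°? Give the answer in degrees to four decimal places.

set_geometry: r = 26 mm, L = 258 mm, e = 14 mm; θ ← 0°
rotate_crank_by(+73°): θ ← 0° +73° = 73°
rotate_crank_by(-27°): θ ← 73° -27° = 46°
rotate_crank_by(+83°): θ ← 46° +83° = 129°
rotate_crank_by(+16°): θ ← 129° +16° = 145°
crank pin P = (r cos θ, r sin θ) = (-21.297953, 14.912987)
h = r sin θ − e = 14.912987 − 14 = 0.912987
sin φ = h / L = 0.912987 / 258 = 0.00353871
φ = arcsin(0.00353871) = 0.202754°

0.2028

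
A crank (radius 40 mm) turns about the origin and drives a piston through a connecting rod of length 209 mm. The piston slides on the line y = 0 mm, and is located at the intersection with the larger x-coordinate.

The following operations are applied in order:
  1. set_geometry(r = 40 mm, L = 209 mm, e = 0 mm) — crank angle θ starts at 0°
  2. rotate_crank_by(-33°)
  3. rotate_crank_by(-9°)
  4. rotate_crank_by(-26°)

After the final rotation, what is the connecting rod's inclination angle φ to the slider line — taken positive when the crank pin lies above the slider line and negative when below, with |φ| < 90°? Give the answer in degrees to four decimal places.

-10.2213

set_geometry: r = 40 mm, L = 209 mm, e = 0 mm; θ ← 0°
rotate_crank_by(-33°): θ ← 0° -33° = -33°
rotate_crank_by(-9°): θ ← -33° -9° = -42°
rotate_crank_by(-26°): θ ← -42° -26° = -68°
crank pin P = (r cos θ, r sin θ) = (14.984264, -37.087354)
h = r sin θ − e = -37.087354 − 0 = -37.087354
sin φ = h / L = -37.087354 / 209 = -0.17745146
φ = arcsin(-0.17745146) = -10.221349°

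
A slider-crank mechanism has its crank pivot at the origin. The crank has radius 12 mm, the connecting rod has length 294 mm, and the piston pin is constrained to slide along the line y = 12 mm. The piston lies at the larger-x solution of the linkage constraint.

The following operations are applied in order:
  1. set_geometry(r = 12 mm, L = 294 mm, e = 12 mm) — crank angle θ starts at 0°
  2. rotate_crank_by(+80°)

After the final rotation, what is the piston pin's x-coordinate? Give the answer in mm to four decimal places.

set_geometry: r = 12 mm, L = 294 mm, e = 12 mm; θ ← 0°
rotate_crank_by(+80°): θ ← 0° +80° = 80°
crank pin P = (r cos θ, r sin θ) = (2.083778, 11.817693)
h = r sin θ − e = 11.817693 − 12 = -0.182307
x = r cos θ + √(L² − h²) = 2.083778 + √(86436.0 − 0.0332) = 2.083778 + 293.999943 = 296.083722

296.0837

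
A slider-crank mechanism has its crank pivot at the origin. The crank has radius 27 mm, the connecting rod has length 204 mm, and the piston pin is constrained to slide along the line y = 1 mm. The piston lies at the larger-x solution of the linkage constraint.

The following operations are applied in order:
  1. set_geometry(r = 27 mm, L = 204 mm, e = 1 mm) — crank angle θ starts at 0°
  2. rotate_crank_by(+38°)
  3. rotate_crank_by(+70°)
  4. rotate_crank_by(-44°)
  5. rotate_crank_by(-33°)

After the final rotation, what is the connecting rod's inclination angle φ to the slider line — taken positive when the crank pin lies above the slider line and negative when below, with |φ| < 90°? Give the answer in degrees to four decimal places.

set_geometry: r = 27 mm, L = 204 mm, e = 1 mm; θ ← 0°
rotate_crank_by(+38°): θ ← 0° +38° = 38°
rotate_crank_by(+70°): θ ← 38° +70° = 108°
rotate_crank_by(-44°): θ ← 108° -44° = 64°
rotate_crank_by(-33°): θ ← 64° -33° = 31°
crank pin P = (r cos θ, r sin θ) = (23.143517, 13.906028)
h = r sin θ − e = 13.906028 − 1 = 12.906028
sin φ = h / L = 12.906028 / 204 = 0.06326484
φ = arcsin(0.06326484) = 3.627231°

3.6272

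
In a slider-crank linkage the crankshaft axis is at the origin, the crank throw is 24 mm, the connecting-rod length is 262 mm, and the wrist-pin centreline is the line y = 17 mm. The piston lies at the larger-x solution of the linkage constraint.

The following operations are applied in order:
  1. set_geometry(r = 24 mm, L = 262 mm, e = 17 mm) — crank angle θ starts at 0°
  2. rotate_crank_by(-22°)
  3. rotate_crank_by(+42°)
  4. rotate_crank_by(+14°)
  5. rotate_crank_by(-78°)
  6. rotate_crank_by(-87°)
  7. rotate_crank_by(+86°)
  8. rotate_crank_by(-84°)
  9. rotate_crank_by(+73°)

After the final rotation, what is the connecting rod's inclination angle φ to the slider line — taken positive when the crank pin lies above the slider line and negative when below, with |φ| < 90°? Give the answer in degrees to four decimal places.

set_geometry: r = 24 mm, L = 262 mm, e = 17 mm; θ ← 0°
rotate_crank_by(-22°): θ ← 0° -22° = -22°
rotate_crank_by(+42°): θ ← -22° +42° = 20°
rotate_crank_by(+14°): θ ← 20° +14° = 34°
rotate_crank_by(-78°): θ ← 34° -78° = -44°
rotate_crank_by(-87°): θ ← -44° -87° = -131°
rotate_crank_by(+86°): θ ← -131° +86° = -45°
rotate_crank_by(-84°): θ ← -45° -84° = -129°
rotate_crank_by(+73°): θ ← -129° +73° = -56°
crank pin P = (r cos θ, r sin θ) = (13.420630, -19.896902)
h = r sin θ − e = -19.896902 − 17 = -36.896902
sin φ = h / L = -36.896902 / 262 = -0.14082787
φ = arcsin(-0.14082787) = -8.095754°

-8.0958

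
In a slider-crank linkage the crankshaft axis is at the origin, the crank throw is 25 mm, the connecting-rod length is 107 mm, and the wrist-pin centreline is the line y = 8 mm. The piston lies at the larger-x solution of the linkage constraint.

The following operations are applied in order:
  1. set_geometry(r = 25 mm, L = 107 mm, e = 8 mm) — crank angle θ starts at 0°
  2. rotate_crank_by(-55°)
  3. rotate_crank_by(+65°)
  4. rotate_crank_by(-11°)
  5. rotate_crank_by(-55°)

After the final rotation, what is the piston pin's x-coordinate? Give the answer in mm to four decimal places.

117.0517

set_geometry: r = 25 mm, L = 107 mm, e = 8 mm; θ ← 0°
rotate_crank_by(-55°): θ ← 0° -55° = -55°
rotate_crank_by(+65°): θ ← -55° +65° = 10°
rotate_crank_by(-11°): θ ← 10° -11° = -1°
rotate_crank_by(-55°): θ ← -1° -55° = -56°
crank pin P = (r cos θ, r sin θ) = (13.979823, -20.725939)
h = r sin θ − e = -20.725939 − 8 = -28.725939
x = r cos θ + √(L² − h²) = 13.979823 + √(11449.0 − 825.1796) = 13.979823 + 103.071919 = 117.051741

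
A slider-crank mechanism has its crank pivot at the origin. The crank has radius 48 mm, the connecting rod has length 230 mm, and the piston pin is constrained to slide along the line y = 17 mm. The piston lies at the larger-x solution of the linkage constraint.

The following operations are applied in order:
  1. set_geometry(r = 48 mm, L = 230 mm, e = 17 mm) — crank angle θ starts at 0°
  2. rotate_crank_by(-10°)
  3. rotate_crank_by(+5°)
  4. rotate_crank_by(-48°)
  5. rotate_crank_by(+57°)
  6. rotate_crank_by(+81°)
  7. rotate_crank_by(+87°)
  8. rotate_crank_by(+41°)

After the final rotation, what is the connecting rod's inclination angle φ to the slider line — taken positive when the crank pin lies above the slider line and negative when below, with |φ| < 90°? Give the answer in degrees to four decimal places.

-10.8114

set_geometry: r = 48 mm, L = 230 mm, e = 17 mm; θ ← 0°
rotate_crank_by(-10°): θ ← 0° -10° = -10°
rotate_crank_by(+5°): θ ← -10° +5° = -5°
rotate_crank_by(-48°): θ ← -5° -48° = -53°
rotate_crank_by(+57°): θ ← -53° +57° = 4°
rotate_crank_by(+81°): θ ← 4° +81° = 85°
rotate_crank_by(+87°): θ ← 85° +87° = 172°
rotate_crank_by(+41°): θ ← 172° +41° = 213°
crank pin P = (r cos θ, r sin θ) = (-40.256187, -26.142674)
h = r sin θ − e = -26.142674 − 17 = -43.142674
sin φ = h / L = -43.142674 / 230 = -0.18757684
φ = arcsin(-0.18757684) = -10.811405°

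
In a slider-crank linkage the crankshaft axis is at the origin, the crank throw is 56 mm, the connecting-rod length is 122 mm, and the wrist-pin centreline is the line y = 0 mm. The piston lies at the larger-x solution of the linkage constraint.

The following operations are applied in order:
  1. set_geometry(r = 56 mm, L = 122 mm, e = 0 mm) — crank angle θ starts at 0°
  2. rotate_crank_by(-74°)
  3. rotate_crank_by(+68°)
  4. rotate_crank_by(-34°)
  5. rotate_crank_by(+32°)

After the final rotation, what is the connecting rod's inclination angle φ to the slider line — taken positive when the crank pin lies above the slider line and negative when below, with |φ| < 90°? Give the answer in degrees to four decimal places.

-3.6627

set_geometry: r = 56 mm, L = 122 mm, e = 0 mm; θ ← 0°
rotate_crank_by(-74°): θ ← 0° -74° = -74°
rotate_crank_by(+68°): θ ← -74° +68° = -6°
rotate_crank_by(-34°): θ ← -6° -34° = -40°
rotate_crank_by(+32°): θ ← -40° +32° = -8°
crank pin P = (r cos θ, r sin θ) = (55.455012, -7.793694)
h = r sin θ − e = -7.793694 − 0 = -7.793694
sin φ = h / L = -7.793694 / 122 = -0.06388273
φ = arcsin(-0.06388273) = -3.662705°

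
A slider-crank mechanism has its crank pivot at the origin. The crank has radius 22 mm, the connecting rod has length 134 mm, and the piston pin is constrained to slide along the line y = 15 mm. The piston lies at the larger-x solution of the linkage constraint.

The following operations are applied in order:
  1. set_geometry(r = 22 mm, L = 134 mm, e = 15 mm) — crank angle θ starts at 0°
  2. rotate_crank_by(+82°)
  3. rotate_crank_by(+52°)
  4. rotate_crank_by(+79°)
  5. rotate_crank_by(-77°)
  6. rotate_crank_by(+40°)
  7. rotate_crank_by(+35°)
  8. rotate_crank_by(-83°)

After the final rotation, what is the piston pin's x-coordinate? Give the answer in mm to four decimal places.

120.4351

set_geometry: r = 22 mm, L = 134 mm, e = 15 mm; θ ← 0°
rotate_crank_by(+82°): θ ← 0° +82° = 82°
rotate_crank_by(+52°): θ ← 82° +52° = 134°
rotate_crank_by(+79°): θ ← 134° +79° = 213°
rotate_crank_by(-77°): θ ← 213° -77° = 136°
rotate_crank_by(+40°): θ ← 136° +40° = 176°
rotate_crank_by(+35°): θ ← 176° +35° = 211°
rotate_crank_by(-83°): θ ← 211° -83° = 128°
crank pin P = (r cos θ, r sin θ) = (-13.544552, 17.336237)
h = r sin θ − e = 17.336237 − 15 = 2.336237
x = r cos θ + √(L² − h²) = -13.544552 + √(17956.0 − 5.4580) = -13.544552 + 133.979633 = 120.435080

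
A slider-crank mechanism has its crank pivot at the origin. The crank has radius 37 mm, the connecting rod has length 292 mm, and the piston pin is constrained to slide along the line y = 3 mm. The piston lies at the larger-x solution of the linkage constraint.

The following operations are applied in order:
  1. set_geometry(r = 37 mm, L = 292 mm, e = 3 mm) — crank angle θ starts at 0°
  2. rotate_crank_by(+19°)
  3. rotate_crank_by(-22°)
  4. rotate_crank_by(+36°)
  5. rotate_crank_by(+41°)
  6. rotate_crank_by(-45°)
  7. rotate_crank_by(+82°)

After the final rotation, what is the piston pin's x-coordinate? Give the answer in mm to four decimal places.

277.0317

set_geometry: r = 37 mm, L = 292 mm, e = 3 mm; θ ← 0°
rotate_crank_by(+19°): θ ← 0° +19° = 19°
rotate_crank_by(-22°): θ ← 19° -22° = -3°
rotate_crank_by(+36°): θ ← -3° +36° = 33°
rotate_crank_by(+41°): θ ← 33° +41° = 74°
rotate_crank_by(-45°): θ ← 74° -45° = 29°
rotate_crank_by(+82°): θ ← 29° +82° = 111°
crank pin P = (r cos θ, r sin θ) = (-13.259614, 34.542476)
h = r sin θ − e = 34.542476 − 3 = 31.542476
x = r cos θ + √(L² − h²) = -13.259614 + √(85264.0 − 994.9278) = -13.259614 + 290.291357 = 277.031743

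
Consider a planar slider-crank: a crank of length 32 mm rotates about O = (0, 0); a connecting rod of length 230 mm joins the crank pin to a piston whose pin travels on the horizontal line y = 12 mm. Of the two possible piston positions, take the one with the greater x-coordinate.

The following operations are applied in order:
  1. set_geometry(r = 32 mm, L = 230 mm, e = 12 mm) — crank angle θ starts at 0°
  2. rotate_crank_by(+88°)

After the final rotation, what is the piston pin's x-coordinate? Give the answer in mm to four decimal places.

set_geometry: r = 32 mm, L = 230 mm, e = 12 mm; θ ← 0°
rotate_crank_by(+88°): θ ← 0° +88° = 88°
crank pin P = (r cos θ, r sin θ) = (1.116784, 31.980506)
h = r sin θ − e = 31.980506 − 12 = 19.980506
x = r cos θ + √(L² − h²) = 1.116784 + √(52900.0 − 399.2206) = 1.116784 + 229.130485 = 230.247269

230.2473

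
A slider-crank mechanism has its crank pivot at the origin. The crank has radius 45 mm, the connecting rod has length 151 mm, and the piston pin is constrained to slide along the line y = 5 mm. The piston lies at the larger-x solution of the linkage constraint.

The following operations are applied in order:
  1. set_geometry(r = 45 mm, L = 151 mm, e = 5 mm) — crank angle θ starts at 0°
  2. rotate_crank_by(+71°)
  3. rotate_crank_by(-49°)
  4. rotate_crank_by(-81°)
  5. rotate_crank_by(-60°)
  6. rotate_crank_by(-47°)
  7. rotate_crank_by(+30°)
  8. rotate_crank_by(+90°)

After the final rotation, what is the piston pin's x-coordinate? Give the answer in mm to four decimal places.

set_geometry: r = 45 mm, L = 151 mm, e = 5 mm; θ ← 0°
rotate_crank_by(+71°): θ ← 0° +71° = 71°
rotate_crank_by(-49°): θ ← 71° -49° = 22°
rotate_crank_by(-81°): θ ← 22° -81° = -59°
rotate_crank_by(-60°): θ ← -59° -60° = -119°
rotate_crank_by(-47°): θ ← -119° -47° = -166°
rotate_crank_by(+30°): θ ← -166° +30° = -136°
rotate_crank_by(+90°): θ ← -136° +90° = -46°
crank pin P = (r cos θ, r sin θ) = (31.259627, -32.370291)
h = r sin θ − e = -32.370291 − 5 = -37.370291
x = r cos θ + √(L² − h²) = 31.259627 + √(22801.0 − 1396.5387) = 31.259627 + 146.302636 = 177.562263

177.5623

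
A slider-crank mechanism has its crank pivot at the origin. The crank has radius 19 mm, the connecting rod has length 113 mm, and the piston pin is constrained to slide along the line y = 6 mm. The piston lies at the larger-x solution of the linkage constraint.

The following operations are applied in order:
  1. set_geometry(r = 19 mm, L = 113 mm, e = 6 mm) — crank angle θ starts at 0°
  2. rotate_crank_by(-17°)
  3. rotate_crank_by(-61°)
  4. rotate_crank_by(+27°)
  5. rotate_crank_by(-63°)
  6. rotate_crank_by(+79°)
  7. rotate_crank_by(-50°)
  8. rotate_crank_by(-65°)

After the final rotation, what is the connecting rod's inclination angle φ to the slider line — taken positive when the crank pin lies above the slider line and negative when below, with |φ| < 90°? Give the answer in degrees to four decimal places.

set_geometry: r = 19 mm, L = 113 mm, e = 6 mm; θ ← 0°
rotate_crank_by(-17°): θ ← 0° -17° = -17°
rotate_crank_by(-61°): θ ← -17° -61° = -78°
rotate_crank_by(+27°): θ ← -78° +27° = -51°
rotate_crank_by(-63°): θ ← -51° -63° = -114°
rotate_crank_by(+79°): θ ← -114° +79° = -35°
rotate_crank_by(-50°): θ ← -35° -50° = -85°
rotate_crank_by(-65°): θ ← -85° -65° = -150°
crank pin P = (r cos θ, r sin θ) = (-16.454483, -9.500000)
h = r sin θ − e = -9.500000 − 6 = -15.500000
sin φ = h / L = -15.500000 / 113 = -0.13716814
φ = arcsin(-0.13716814) = -7.884012°

-7.8840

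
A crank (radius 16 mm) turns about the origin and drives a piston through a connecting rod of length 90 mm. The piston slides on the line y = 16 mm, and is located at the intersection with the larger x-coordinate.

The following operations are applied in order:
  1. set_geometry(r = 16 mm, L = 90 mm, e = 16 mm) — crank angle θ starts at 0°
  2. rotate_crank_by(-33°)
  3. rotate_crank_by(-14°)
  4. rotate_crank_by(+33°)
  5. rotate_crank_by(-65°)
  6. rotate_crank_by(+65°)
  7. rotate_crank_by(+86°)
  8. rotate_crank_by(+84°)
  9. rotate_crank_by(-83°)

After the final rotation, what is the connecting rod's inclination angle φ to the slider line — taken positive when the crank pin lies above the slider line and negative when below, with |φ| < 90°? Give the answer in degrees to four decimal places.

set_geometry: r = 16 mm, L = 90 mm, e = 16 mm; θ ← 0°
rotate_crank_by(-33°): θ ← 0° -33° = -33°
rotate_crank_by(-14°): θ ← -33° -14° = -47°
rotate_crank_by(+33°): θ ← -47° +33° = -14°
rotate_crank_by(-65°): θ ← -14° -65° = -79°
rotate_crank_by(+65°): θ ← -79° +65° = -14°
rotate_crank_by(+86°): θ ← -14° +86° = 72°
rotate_crank_by(+84°): θ ← 72° +84° = 156°
rotate_crank_by(-83°): θ ← 156° -83° = 73°
crank pin P = (r cos θ, r sin θ) = (4.677947, 15.300876)
h = r sin θ − e = 15.300876 − 16 = -0.699124
sin φ = h / L = -0.699124 / 90 = -0.00776804
φ = arcsin(-0.00776804) = -0.445081°

-0.4451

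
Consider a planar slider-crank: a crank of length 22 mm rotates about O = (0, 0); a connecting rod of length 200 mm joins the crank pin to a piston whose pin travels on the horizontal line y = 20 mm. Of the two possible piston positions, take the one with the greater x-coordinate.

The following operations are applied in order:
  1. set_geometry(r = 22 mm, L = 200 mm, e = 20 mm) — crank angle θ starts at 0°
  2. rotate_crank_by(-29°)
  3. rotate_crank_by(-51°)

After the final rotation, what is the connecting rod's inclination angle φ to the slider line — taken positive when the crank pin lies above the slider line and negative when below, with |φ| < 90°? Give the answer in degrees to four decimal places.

set_geometry: r = 22 mm, L = 200 mm, e = 20 mm; θ ← 0°
rotate_crank_by(-29°): θ ← 0° -29° = -29°
rotate_crank_by(-51°): θ ← -29° -51° = -80°
crank pin P = (r cos θ, r sin θ) = (3.820260, -21.665771)
h = r sin θ − e = -21.665771 − 20 = -41.665771
sin φ = h / L = -41.665771 / 200 = -0.20832885
φ = arcsin(-0.20832885) = -12.024437°

-12.0244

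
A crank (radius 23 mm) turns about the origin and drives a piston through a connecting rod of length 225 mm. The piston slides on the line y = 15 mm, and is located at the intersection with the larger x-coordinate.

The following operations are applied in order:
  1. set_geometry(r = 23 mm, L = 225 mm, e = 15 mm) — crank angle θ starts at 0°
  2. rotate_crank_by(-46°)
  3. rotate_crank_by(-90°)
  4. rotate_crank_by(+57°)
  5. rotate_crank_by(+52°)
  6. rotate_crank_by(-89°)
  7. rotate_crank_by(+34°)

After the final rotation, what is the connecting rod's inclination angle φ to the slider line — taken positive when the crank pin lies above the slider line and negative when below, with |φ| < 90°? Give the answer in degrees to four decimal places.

set_geometry: r = 23 mm, L = 225 mm, e = 15 mm; θ ← 0°
rotate_crank_by(-46°): θ ← 0° -46° = -46°
rotate_crank_by(-90°): θ ← -46° -90° = -136°
rotate_crank_by(+57°): θ ← -136° +57° = -79°
rotate_crank_by(+52°): θ ← -79° +52° = -27°
rotate_crank_by(-89°): θ ← -27° -89° = -116°
rotate_crank_by(+34°): θ ← -116° +34° = -82°
crank pin P = (r cos θ, r sin θ) = (3.200981, -22.776166)
h = r sin θ − e = -22.776166 − 15 = -37.776166
sin φ = h / L = -37.776166 / 225 = -0.16789407
φ = arcsin(-0.16789407) = -9.665398°

-9.6654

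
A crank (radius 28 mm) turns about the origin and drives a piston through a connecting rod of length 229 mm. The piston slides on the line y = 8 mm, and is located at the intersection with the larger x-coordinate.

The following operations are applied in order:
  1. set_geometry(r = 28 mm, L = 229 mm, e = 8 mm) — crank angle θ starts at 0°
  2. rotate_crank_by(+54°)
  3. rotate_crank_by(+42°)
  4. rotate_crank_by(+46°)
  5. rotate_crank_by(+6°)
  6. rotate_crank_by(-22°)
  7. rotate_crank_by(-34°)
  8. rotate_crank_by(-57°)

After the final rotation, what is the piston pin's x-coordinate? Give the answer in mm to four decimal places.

251.7944

set_geometry: r = 28 mm, L = 229 mm, e = 8 mm; θ ← 0°
rotate_crank_by(+54°): θ ← 0° +54° = 54°
rotate_crank_by(+42°): θ ← 54° +42° = 96°
rotate_crank_by(+46°): θ ← 96° +46° = 142°
rotate_crank_by(+6°): θ ← 142° +6° = 148°
rotate_crank_by(-22°): θ ← 148° -22° = 126°
rotate_crank_by(-34°): θ ← 126° -34° = 92°
rotate_crank_by(-57°): θ ← 92° -57° = 35°
crank pin P = (r cos θ, r sin θ) = (22.936257, 16.060140)
h = r sin θ − e = 16.060140 − 8 = 8.060140
x = r cos θ + √(L² − h²) = 22.936257 + √(52441.0 − 64.9659) = 22.936257 + 228.858109 = 251.794366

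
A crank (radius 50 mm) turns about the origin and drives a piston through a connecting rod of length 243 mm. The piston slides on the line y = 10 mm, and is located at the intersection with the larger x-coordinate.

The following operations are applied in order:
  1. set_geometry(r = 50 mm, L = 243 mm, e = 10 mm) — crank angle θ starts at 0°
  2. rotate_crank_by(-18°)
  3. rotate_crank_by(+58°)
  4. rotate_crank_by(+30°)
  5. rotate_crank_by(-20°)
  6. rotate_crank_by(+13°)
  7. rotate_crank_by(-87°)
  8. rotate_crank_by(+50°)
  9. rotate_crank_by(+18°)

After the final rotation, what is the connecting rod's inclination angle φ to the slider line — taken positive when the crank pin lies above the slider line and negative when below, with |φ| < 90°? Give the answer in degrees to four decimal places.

5.8418

set_geometry: r = 50 mm, L = 243 mm, e = 10 mm; θ ← 0°
rotate_crank_by(-18°): θ ← 0° -18° = -18°
rotate_crank_by(+58°): θ ← -18° +58° = 40°
rotate_crank_by(+30°): θ ← 40° +30° = 70°
rotate_crank_by(-20°): θ ← 70° -20° = 50°
rotate_crank_by(+13°): θ ← 50° +13° = 63°
rotate_crank_by(-87°): θ ← 63° -87° = -24°
rotate_crank_by(+50°): θ ← -24° +50° = 26°
rotate_crank_by(+18°): θ ← 26° +18° = 44°
crank pin P = (r cos θ, r sin θ) = (35.966990, 34.732919)
h = r sin θ − e = 34.732919 − 10 = 24.732919
sin φ = h / L = 24.732919 / 243 = 0.10178156
φ = arcsin(0.10178156) = 5.841770°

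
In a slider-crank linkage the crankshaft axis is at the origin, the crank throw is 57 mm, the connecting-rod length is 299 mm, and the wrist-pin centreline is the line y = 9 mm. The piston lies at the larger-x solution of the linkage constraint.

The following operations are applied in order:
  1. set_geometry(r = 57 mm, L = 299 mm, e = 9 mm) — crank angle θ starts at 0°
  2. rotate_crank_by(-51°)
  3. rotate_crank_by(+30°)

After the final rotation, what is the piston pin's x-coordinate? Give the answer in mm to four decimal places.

set_geometry: r = 57 mm, L = 299 mm, e = 9 mm; θ ← 0°
rotate_crank_by(-51°): θ ← 0° -51° = -51°
rotate_crank_by(+30°): θ ← -51° +30° = -21°
crank pin P = (r cos θ, r sin θ) = (53.214084, -20.426973)
h = r sin θ − e = -20.426973 − 9 = -29.426973
x = r cos θ + √(L² − h²) = 53.214084 + √(89401.0 − 865.9467) = 53.214084 + 297.548405 = 350.762489

350.7625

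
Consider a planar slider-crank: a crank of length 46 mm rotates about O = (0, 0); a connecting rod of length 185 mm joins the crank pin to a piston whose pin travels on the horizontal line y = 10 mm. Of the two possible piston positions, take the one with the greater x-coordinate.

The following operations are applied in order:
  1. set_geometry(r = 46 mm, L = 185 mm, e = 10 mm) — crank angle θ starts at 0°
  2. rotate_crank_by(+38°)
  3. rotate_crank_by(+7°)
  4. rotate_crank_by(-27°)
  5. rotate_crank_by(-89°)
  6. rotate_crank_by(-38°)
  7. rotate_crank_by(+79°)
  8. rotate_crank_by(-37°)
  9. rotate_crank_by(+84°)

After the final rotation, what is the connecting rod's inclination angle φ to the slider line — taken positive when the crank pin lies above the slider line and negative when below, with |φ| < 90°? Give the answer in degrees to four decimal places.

set_geometry: r = 46 mm, L = 185 mm, e = 10 mm; θ ← 0°
rotate_crank_by(+38°): θ ← 0° +38° = 38°
rotate_crank_by(+7°): θ ← 38° +7° = 45°
rotate_crank_by(-27°): θ ← 45° -27° = 18°
rotate_crank_by(-89°): θ ← 18° -89° = -71°
rotate_crank_by(-38°): θ ← -71° -38° = -109°
rotate_crank_by(+79°): θ ← -109° +79° = -30°
rotate_crank_by(-37°): θ ← -30° -37° = -67°
rotate_crank_by(+84°): θ ← -67° +84° = 17°
crank pin P = (r cos θ, r sin θ) = (43.990019, 13.449098)
h = r sin θ − e = 13.449098 − 10 = 3.449098
sin φ = h / L = 3.449098 / 185 = 0.01864378
φ = arcsin(0.01864378) = 1.068272°

1.0683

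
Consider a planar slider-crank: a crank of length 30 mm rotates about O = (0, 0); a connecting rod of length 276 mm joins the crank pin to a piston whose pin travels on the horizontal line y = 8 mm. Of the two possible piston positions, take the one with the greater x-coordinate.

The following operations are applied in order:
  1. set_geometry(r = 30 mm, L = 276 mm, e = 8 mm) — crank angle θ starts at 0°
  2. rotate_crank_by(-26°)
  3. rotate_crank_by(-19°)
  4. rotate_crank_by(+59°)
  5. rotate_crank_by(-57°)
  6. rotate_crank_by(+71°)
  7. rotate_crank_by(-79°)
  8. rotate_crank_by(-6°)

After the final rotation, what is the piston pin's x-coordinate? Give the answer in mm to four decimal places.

set_geometry: r = 30 mm, L = 276 mm, e = 8 mm; θ ← 0°
rotate_crank_by(-26°): θ ← 0° -26° = -26°
rotate_crank_by(-19°): θ ← -26° -19° = -45°
rotate_crank_by(+59°): θ ← -45° +59° = 14°
rotate_crank_by(-57°): θ ← 14° -57° = -43°
rotate_crank_by(+71°): θ ← -43° +71° = 28°
rotate_crank_by(-79°): θ ← 28° -79° = -51°
rotate_crank_by(-6°): θ ← -51° -6° = -57°
crank pin P = (r cos θ, r sin θ) = (16.339171, -25.160117)
h = r sin θ − e = -25.160117 − 8 = -33.160117
x = r cos θ + √(L² − h²) = 16.339171 + √(76176.0 − 1099.5934) = 16.339171 + 274.000742 = 290.339913

290.3399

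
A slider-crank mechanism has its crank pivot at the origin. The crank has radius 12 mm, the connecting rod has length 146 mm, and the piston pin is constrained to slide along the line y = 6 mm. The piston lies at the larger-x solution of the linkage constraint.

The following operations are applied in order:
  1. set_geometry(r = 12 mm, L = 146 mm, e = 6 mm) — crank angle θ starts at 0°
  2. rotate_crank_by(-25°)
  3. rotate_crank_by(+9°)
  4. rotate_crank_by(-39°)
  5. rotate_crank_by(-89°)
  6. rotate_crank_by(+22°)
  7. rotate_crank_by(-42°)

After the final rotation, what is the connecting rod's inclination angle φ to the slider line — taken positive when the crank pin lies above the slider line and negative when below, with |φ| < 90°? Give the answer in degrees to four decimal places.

-3.6551

set_geometry: r = 12 mm, L = 146 mm, e = 6 mm; θ ← 0°
rotate_crank_by(-25°): θ ← 0° -25° = -25°
rotate_crank_by(+9°): θ ← -25° +9° = -16°
rotate_crank_by(-39°): θ ← -16° -39° = -55°
rotate_crank_by(-89°): θ ← -55° -89° = -144°
rotate_crank_by(+22°): θ ← -144° +22° = -122°
rotate_crank_by(-42°): θ ← -122° -42° = -164°
crank pin P = (r cos θ, r sin θ) = (-11.535140, -3.307648)
h = r sin θ − e = -3.307648 − 6 = -9.307648
sin φ = h / L = -9.307648 / 146 = -0.06375102
φ = arcsin(-0.06375102) = -3.655143°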